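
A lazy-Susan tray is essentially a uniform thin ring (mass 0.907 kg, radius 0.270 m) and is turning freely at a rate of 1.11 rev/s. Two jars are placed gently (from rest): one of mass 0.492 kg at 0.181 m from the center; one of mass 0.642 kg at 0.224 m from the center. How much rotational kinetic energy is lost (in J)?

No external torque acts about the center; L_before = L_after.
I_p = (0.907)(0.270)² = 0.06612 kg·m².
Added inertia Σmr² = (0.492)(0.181)² + (0.642)(0.224)² = 0.04833 kg·m²; I_f = 0.06612 + 0.04833 = 0.1145 kg·m².
ω_f = I_p ω_i / I_f = (0.06612)(1.11) / 0.1145 = 0.6413 rev/s.
KE_i = ½(0.06612)(6.974 rad/s)² = 1.608 J; KE_f = ½(0.1145)(4.029)² = 0.9290 J.

energy lost ≈ 0.679 J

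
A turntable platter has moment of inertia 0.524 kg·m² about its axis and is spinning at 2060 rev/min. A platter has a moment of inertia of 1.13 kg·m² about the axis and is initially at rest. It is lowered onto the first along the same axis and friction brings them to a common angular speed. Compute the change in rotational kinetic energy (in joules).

The coupling torques are internal; angular momentum about the shared axis is conserved.
Taking A's sense as positive: L = (0.5240)(2060) = 1079 kg·m²·rpm.
Combined I = 0.5240 + 1.130 = 1.654 kg·m².
ω_f = L / I = 1079 / 1.654 = 652.6 rpm.
KE_i = ½ΣIω² = 12190 J; KE_f = ½(1.654)(68.34)² = 3863 J.

ΔKE ≈ -8330 J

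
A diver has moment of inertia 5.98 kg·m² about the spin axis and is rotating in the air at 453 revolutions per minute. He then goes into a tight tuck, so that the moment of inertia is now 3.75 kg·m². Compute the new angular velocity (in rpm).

ω₂ ≈ 722 rpm

No external torque acts about the spin axis, so angular momentum is conserved.
ω₂ = I₁ω₁ / I₂ = (5.980)(453 rpm) / (3.750) = 722.4 rpm.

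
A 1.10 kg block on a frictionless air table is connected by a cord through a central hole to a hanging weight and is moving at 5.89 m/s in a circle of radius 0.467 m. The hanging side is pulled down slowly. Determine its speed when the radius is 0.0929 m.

v₂ ≈ 29.6 m/s

The only horizontal force on the mass is along the cord (radial), so it exerts no torque about the hole and angular momentum m v r is conserved.
v₂ = v₁ r₁ / r₂ = (5.89)(0.467) / (0.0929) = 29.61 m/s.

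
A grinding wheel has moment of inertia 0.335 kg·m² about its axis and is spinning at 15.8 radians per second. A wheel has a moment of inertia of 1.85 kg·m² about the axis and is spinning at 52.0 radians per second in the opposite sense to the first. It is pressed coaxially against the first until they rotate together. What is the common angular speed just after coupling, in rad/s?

No external torque acts about the common axis, so total angular momentum is conserved.
Taking A's sense as positive: L = (0.3350)(15.8) − (1.850)(52.0) = -90.91 kg·m²·rad/s.
Combined I = 0.3350 + 1.850 = 2.185 kg·m².
ω_f = L / I = -90.91 / 2.185 = -41.61 rad/s.

|ω_f| ≈ 41.6 rad/s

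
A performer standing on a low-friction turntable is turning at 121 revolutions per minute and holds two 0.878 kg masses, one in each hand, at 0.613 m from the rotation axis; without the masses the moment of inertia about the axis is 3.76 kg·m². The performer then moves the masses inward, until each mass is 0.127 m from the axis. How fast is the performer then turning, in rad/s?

ω₂ ≈ 14.8 rad/s

Angular momentum about the spin axis is conserved since the torque about it is zero.
I₁ = 3.76 + 2(0.878)(0.613)² = 4.420 kg·m²; I₂ = 3.76 + 2(0.878)(0.127)² = 3.788 kg·m².
ω₂ = I₁ω₁ / I₂ = (4.420)(121 rpm) / (3.788) = 141.2 rpm = 14.78 rad/s.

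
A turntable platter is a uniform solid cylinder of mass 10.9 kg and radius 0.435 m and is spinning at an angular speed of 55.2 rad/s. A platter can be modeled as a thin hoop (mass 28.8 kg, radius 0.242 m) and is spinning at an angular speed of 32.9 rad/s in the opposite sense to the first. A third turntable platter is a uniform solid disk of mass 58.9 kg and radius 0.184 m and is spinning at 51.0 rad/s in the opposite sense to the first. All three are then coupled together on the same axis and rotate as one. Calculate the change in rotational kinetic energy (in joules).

No external torque acts about the common axis, so total angular momentum is conserved.
Moments of inertia: I_A = ½(10.9)(0.435)² = 1.031 kg·m²; I_B = (28.8)(0.242)² = 1.687 kg·m²; I_C = ½(58.9)(0.184)² = 0.9971 kg·m².
Taking A's sense as positive: L = (1.031)(55.2) − (1.687)(32.9) − (0.9971)(51.0) = -49.41 kg·m²·rad/s.
Combined I = 1.031 + 1.687 + 0.9971 = 3.715 kg·m².
ω_f = L / I = -49.41 / 3.715 = -13.30 rad/s.
KE_i = ½ΣIω² = 3781 J; KE_f = ½(3.715)(13.30)² = 328.6 J.

ΔKE ≈ -3450 J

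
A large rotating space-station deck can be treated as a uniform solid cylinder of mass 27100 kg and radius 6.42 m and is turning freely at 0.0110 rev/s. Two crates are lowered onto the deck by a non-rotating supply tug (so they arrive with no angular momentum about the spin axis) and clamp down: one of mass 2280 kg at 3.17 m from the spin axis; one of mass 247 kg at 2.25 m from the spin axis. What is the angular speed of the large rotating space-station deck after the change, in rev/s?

ω_f ≈ 0.0105 rev/s

No external torque acts about the spin axis; L_before = L_after.
I_p = ½(27100)(6.42)² = 5.585e+05 kg·m².
Added inertia Σmr² = (2280)(3.17)² + (247)(2.25)² = 24160 kg·m²; I_f = 5.585e+05 + 24160 = 5.826e+05 kg·m².
ω_f = I_p ω_i / I_f = (5.585e+05)(0.0110) / 5.826e+05 = 0.01054 rev/s.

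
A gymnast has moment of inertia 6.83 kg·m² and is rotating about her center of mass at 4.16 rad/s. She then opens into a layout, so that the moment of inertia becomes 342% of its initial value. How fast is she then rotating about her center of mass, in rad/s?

Angular momentum about the spin axis is conserved since the torque about it is zero.
I₂ = 3.42 × 6.83 = 23.36 kg·m².
ω₂ = I₁ω₁ / I₂ = (6.830)(4.16 rad/s) / (23.36) = 1.216 rad/s.

ω₂ ≈ 1.22 rad/s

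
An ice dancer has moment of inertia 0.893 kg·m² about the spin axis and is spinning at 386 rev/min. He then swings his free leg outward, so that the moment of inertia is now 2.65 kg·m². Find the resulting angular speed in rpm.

With no external torque about the axis, L is conserved: I₁ω₁ = I₂ω₂.
ω₂ = I₁ω₁ / I₂ = (0.8930)(386 rpm) / (2.650) = 130.1 rpm.

ω₂ ≈ 130 rpm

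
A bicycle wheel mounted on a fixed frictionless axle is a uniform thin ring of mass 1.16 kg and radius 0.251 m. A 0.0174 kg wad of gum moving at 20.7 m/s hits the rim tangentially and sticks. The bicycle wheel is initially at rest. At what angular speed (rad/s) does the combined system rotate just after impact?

The axle reaction passes through the axle and exerts no torque about it; angular momentum about the axle is conserved through the impact.
I_p = (1.16)(0.251)² = 0.07308 kg·m². Taking the sense of the wad of gum's angular momentum as positive, L_{wad} = m v R = (0.0174)(20.7)(0.251) = 0.09041 kg·m²/s.
L_i = 0 + 0.09041 = 0.09041 kg·m²/s.
After sticking, I_f = I_p + m R² = 0.07308 + (0.0174)(0.251)² = 0.07418 kg·m².
ω_f = L_i / I_f = 0.09041 / 0.07418 = 1.219 rad/s.

|ω_f| ≈ 1.22 rad/s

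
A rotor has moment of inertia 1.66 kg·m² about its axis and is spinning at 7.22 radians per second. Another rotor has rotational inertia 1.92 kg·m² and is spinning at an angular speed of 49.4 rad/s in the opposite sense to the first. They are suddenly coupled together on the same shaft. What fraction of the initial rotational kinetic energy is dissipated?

No external torque acts about the common axis, so total angular momentum is conserved.
Taking A's sense as positive: L = (1.660)(7.22) − (1.920)(49.4) = -82.86 kg·m²·rad/s.
Combined I = 1.660 + 1.920 = 3.580 kg·m².
ω_f = L / I = -82.86 / 3.580 = -23.15 rad/s.
KE_i = ½ΣIω² = 2386 J; KE_f = ½(3.580)(23.15)² = 959.0 J.
Fraction dissipated = (KE_i − KE_f)/KE_i = 0.5981.

fraction ≈ 0.598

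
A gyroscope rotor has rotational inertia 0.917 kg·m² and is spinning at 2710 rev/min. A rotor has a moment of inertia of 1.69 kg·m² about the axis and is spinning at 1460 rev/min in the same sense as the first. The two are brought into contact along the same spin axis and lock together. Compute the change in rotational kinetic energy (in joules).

The coupling torques are internal; angular momentum about the shared axis is conserved.
Taking A's sense as positive: L = (0.9170)(2710) + (1.690)(1460) = 4952 kg·m²·rpm.
Combined I = 0.9170 + 1.690 = 2.607 kg·m².
ω_f = L / I = 4952 / 2.607 = 1900 rpm.
KE_i = ½ΣIω² = 56680 J; KE_f = ½(2.607)(198.9)² = 51590 J.

ΔKE ≈ -5090 J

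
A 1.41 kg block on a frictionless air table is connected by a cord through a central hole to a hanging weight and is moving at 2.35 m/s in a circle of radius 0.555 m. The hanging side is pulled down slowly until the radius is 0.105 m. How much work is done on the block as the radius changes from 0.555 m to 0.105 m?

W ≈ 105 J

The only horizontal force on the mass is along the cord (radial), so it exerts no torque about the hole and angular momentum m v r is conserved.
v₂ = v₁ r₁ / r₂ = (2.35)(0.555) / (0.105) = 12.42 m/s.
W = ΔKE = ½m(v₂² − v₁²) = 104.9 J.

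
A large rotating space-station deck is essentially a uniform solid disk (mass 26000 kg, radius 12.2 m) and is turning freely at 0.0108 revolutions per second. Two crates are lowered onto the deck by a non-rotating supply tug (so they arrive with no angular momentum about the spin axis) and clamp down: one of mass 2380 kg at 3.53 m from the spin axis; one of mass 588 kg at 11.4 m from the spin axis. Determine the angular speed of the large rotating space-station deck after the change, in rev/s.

ω_f ≈ 0.0102 rev/s

No external torque acts about the spin axis; L_before = L_after.
I_p = ½(26000)(12.2)² = 1.935e+06 kg·m².
Added inertia Σmr² = (2380)(3.53)² + (588)(11.4)² = 1.061e+05 kg·m²; I_f = 1.935e+06 + 1.061e+05 = 2.041e+06 kg·m².
ω_f = I_p ω_i / I_f = (1.935e+06)(0.0108) / 2.041e+06 = 0.01024 rev/s.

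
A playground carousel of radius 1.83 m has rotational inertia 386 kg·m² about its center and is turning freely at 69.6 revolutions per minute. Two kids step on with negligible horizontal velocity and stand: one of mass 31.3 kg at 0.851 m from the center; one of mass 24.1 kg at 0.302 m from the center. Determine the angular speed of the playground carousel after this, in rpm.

ω_f ≈ 65.4 rpm

The added mass arrives with no angular momentum about the center, and any external torque about the center is negligible, so the system's angular momentum is conserved.
Added inertia Σmr² = (31.3)(0.851)² + (24.1)(0.302)² = 24.87 kg·m²; I_f = 386.0 + 24.87 = 410.9 kg·m².
ω_f = I_p ω_i / I_f = (386.0)(69.6) / 410.9 = 65.39 rpm.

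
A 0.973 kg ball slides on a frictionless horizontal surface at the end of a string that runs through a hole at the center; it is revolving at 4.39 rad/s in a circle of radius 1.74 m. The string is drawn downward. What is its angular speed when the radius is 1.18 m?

ω₂ ≈ 9.55 rad/s

No torque about the axis ⇒ m r₁² ω₁ = m r₂² ω₂.
ω₂ = ω₁ (r₁/r₂)² = (4.39)(1.74/1.18)² = 9.546 rad/s.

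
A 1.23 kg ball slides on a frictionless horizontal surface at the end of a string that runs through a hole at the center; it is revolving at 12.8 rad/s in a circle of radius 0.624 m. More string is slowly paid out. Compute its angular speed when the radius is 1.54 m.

ω₂ ≈ 2.10 rad/s

No torque about the axis ⇒ m r₁² ω₁ = m r₂² ω₂.
ω₂ = ω₁ (r₁/r₂)² = (12.8)(0.624/1.54)² = 2.102 rad/s.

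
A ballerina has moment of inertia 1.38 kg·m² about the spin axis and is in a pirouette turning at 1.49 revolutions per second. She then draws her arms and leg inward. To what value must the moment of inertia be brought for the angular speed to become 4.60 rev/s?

I₂ ≈ 0.447 kg·m²

No external torque acts about the spin axis, so angular momentum is conserved.
I₂ = I₁ω₁ / ω₂ = (1.38)(1.49) / (4.60) = 0.4470 kg·m².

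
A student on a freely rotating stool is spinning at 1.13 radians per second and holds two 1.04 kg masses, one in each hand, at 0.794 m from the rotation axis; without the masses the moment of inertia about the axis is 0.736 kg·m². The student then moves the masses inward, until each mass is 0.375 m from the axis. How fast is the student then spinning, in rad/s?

ω₂ ≈ 2.25 rad/s

Angular momentum about the spin axis is conserved since the torque about it is zero.
I₁ = 0.736 + 2(1.04)(0.794)² = 2.047 kg·m²; I₂ = 0.736 + 2(1.04)(0.375)² = 1.028 kg·m².
ω₂ = I₁ω₁ / I₂ = (2.047)(1.13 rad/s) / (1.028) = 2.249 rad/s.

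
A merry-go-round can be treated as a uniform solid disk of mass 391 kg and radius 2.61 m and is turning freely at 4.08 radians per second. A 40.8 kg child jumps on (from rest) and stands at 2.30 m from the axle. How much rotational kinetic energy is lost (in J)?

The added mass arrives with no angular momentum about the axle, and any external torque about the axle is negligible, so the system's angular momentum is conserved.
I_p = ½(391)(2.61)² = 1332 kg·m².
Added inertia Σmr² = (40.8)(2.30)² = 215.8 kg·m²; I_f = 1332 + 215.8 = 1548 kg·m².
ω_f = I_p ω_i / I_f = (1332)(4.08) / 1548 = 3.511 rad/s.
KE_i = ½(1332)(4.080 rad/s)² = 11080 J; KE_f = ½(1548)(3.511)² = 9539 J.

energy lost ≈ 1550 J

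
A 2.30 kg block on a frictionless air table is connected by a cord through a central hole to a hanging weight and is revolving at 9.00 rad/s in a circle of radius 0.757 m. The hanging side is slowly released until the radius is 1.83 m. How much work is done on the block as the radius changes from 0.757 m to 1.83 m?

W ≈ -44.2 J

The constraining force is radial, so m r² ω about the center is conserved.
ω₂ = ω₁ (r₁/r₂)² = (9.00)(0.757/1.83)² = 1.540 rad/s.
W = ΔKE = ½m(v₂² − v₁²) = -44.25 J.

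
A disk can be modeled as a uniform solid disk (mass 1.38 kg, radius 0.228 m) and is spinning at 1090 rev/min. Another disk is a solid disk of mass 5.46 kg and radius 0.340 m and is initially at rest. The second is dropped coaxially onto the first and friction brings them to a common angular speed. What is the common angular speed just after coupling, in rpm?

The coupling torques are internal; angular momentum about the shared axis is conserved.
Moments of inertia: I_A = ½(1.38)(0.228)² = 0.03587 kg·m²; I_B = ½(5.46)(0.340)² = 0.3156 kg·m².
Taking A's sense as positive: L = (0.03587)(1090) = 39.10 kg·m²·rpm.
Combined I = 0.03587 + 0.3156 = 0.3515 kg·m².
ω_f = L / I = 39.10 / 0.3515 = 111.2 rpm.

|ω_f| ≈ 111 rpm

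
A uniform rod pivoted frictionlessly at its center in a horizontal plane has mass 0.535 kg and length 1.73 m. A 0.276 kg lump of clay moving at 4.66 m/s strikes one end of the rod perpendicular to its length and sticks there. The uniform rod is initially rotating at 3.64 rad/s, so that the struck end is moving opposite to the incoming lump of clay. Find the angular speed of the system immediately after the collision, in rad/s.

About the pivot the impulsive forces during the collision are internal, so angular momentum about that axis is conserved.
I_p = (1/12)(0.535)(1.73)² = 0.1334 kg·m². Taking the sense of the lump of clay's angular momentum as positive, L_{lump} = m v R = (0.276)(4.66)(1.73/2) = 1.113 kg·m²/s.
L_i = −I_p ω_p + m v R = −(0.1334)(3.64) + 1.113 = 0.6268 kg·m²/s.
After sticking, I_f = I_p + m R² = 0.1334 + (0.276)(1.73/2)² = 0.3399 kg·m².
ω_f = L_i / I_f = 0.6268 / 0.3399 = 1.844 rad/s.

|ω_f| ≈ 1.84 rad/s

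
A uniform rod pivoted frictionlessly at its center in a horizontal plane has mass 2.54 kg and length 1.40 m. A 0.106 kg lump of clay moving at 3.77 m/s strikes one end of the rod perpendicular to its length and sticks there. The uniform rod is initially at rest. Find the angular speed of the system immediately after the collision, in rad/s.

|ω_f| ≈ 0.599 rad/s

About the pivot the impulsive forces during the collision are internal, so angular momentum about that axis is conserved.
I_p = (1/12)(2.54)(1.40)² = 0.4149 kg·m². Taking the sense of the lump of clay's angular momentum as positive, L_{lump} = m v R = (0.106)(3.77)(1.40/2) = 0.2797 kg·m²/s.
L_i = 0 + 0.2797 = 0.2797 kg·m²/s.
After sticking, I_f = I_p + m R² = 0.4149 + (0.106)(1.40/2)² = 0.4668 kg·m².
ω_f = L_i / I_f = 0.2797 / 0.4668 = 0.5993 rad/s.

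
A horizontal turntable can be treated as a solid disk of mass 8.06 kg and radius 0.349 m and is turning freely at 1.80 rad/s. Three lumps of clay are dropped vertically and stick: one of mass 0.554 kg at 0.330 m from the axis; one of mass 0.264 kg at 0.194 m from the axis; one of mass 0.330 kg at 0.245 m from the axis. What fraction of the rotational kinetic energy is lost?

fraction ≈ 0.155

The added mass arrives with no angular momentum about the axis, and any external torque about the axis is negligible, so the system's angular momentum is conserved.
I_p = ½(8.06)(0.349)² = 0.4909 kg·m².
Added inertia Σmr² = (0.554)(0.330)² + (0.264)(0.194)² + (0.330)(0.245)² = 0.09007 kg·m²; I_f = 0.4909 + 0.09007 = 0.5809 kg·m².
ω_f = I_p ω_i / I_f = (0.4909)(1.80) / 0.5809 = 1.521 rad/s.
KE_i = ½(0.4909)(1.800 rad/s)² = 0.7952 J; KE_f = ½(0.5809)(1.521)² = 0.6719 J.
Fraction lost = 0.1551.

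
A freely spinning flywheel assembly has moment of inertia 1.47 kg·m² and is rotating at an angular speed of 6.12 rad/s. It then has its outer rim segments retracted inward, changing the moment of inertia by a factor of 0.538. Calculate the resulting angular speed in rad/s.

No external torque acts about the spin axis, so angular momentum is conserved.
I₂ = 0.538 × 1.47 = 0.7909 kg·m².
ω₂ = I₁ω₁ / I₂ = (1.470)(6.12 rad/s) / (0.7909) = 11.38 rad/s.

ω₂ ≈ 11.4 rad/s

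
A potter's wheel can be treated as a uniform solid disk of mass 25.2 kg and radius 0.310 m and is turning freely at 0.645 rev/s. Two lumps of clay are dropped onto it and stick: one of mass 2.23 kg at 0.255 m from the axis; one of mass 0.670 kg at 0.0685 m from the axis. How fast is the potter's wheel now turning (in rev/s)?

ω_f ≈ 0.575 rev/s

The added mass arrives with no angular momentum about the axis, and any external torque about the axis is negligible, so the system's angular momentum is conserved.
I_p = ½(25.2)(0.310)² = 1.211 kg·m².
Added inertia Σmr² = (2.23)(0.255)² + (0.670)(0.0685)² = 0.1481 kg·m²; I_f = 1.211 + 0.1481 = 1.359 kg·m².
ω_f = I_p ω_i / I_f = (1.211)(0.645) / 1.359 = 0.5747 rev/s.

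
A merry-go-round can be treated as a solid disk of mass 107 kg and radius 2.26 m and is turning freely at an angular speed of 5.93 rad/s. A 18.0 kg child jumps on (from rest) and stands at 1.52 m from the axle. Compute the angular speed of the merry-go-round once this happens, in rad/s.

No external torque acts about the axle; L_before = L_after.
I_p = ½(107)(2.26)² = 273.3 kg·m².
Added inertia Σmr² = (18.0)(1.52)² = 41.59 kg·m²; I_f = 273.3 + 41.59 = 314.8 kg·m².
ω_f = I_p ω_i / I_f = (273.3)(5.93) / 314.8 = 5.147 rad/s.

ω_f ≈ 5.15 rad/s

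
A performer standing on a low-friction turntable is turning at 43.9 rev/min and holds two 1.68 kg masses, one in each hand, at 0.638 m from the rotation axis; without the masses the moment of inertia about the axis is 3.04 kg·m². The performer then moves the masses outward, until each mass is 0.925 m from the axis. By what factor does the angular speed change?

ω₂/ω₁ ≈ 0.745

With no external torque about the axis, L is conserved: I₁ω₁ = I₂ω₂.
I₁ = 3.04 + 2(1.68)(0.638)² = 4.408 kg·m²; I₂ = 3.04 + 2(1.68)(0.925)² = 5.915 kg·m².
ω₂/ω₁ = I₁/I₂ = 4.408 / 5.915 = 0.7452.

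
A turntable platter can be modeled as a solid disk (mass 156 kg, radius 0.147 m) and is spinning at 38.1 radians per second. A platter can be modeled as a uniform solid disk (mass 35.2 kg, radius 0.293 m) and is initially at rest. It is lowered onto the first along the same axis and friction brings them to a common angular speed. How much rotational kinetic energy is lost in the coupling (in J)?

No external torque acts about the common axis, so total angular momentum is conserved.
Moments of inertia: I_A = ½(156)(0.147)² = 1.686 kg·m²; I_B = ½(35.2)(0.293)² = 1.511 kg·m².
Taking A's sense as positive: L = (1.686)(38.1) = 64.22 kg·m²·rad/s.
Combined I = 1.686 + 1.511 = 3.196 kg·m².
ω_f = L / I = 64.22 / 3.196 = 20.09 rad/s.
KE_i = ½ΣIω² = 1223 J; KE_f = ½(3.196)(20.09)² = 645.1 J.

ΔKE lost ≈ 578 J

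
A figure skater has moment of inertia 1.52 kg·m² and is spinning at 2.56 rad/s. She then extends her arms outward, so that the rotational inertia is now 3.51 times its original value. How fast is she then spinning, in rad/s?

ω₂ ≈ 0.729 rad/s

No external torque acts about the spin axis, so angular momentum is conserved.
I₂ = 3.51 × 1.52 = 5.335 kg·m².
ω₂ = I₁ω₁ / I₂ = (1.520)(2.56 rad/s) / (5.335) = 0.7293 rad/s.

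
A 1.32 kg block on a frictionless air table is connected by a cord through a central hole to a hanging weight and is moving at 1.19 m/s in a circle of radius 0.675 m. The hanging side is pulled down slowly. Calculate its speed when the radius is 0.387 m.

v₂ ≈ 2.08 m/s

Central (radial) force ⇒ zero torque about the center ⇒ m v r is constant.
v₂ = v₁ r₁ / r₂ = (1.19)(0.675) / (0.387) = 2.076 m/s.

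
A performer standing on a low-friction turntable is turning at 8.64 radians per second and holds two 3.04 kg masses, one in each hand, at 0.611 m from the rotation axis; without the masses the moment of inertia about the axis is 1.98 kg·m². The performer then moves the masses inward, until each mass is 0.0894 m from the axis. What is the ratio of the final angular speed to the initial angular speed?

Angular momentum about the spin axis is conserved since the torque about it is zero.
I₁ = 1.98 + 2(3.04)(0.611)² = 4.250 kg·m²; I₂ = 1.98 + 2(3.04)(0.0894)² = 2.029 kg·m².
ω₂/ω₁ = I₁/I₂ = 4.250 / 2.029 = 2.095.

ω₂/ω₁ ≈ 2.09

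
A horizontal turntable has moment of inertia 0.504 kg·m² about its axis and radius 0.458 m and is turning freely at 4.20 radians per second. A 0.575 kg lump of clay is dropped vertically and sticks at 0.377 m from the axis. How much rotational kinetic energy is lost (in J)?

The added mass arrives with no angular momentum about the axis, and any external torque about the axis is negligible, so the system's angular momentum is conserved.
Added inertia Σmr² = (0.575)(0.377)² = 0.08172 kg·m²; I_f = 0.5040 + 0.08172 = 0.5857 kg·m².
ω_f = I_p ω_i / I_f = (0.5040)(4.20) / 0.5857 = 3.614 rad/s.
KE_i = ½(0.5040)(4.200 rad/s)² = 4.445 J; KE_f = ½(0.5857)(3.614)² = 3.825 J.

energy lost ≈ 0.620 J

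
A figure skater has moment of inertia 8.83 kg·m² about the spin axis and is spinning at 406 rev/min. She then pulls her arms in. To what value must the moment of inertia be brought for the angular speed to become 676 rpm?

No external torque acts about the spin axis, so angular momentum is conserved.
I₂ = I₁ω₁ / ω₂ = (8.83)(406) / (676) = 5.303 kg·m².

I₂ ≈ 5.30 kg·m²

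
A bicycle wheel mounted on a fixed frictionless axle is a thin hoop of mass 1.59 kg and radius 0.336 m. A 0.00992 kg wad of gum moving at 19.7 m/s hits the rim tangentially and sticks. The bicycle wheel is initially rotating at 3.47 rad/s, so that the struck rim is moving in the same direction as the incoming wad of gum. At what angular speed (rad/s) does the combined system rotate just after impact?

|ω_f| ≈ 3.81 rad/s

About the axle the impulsive forces during the collision are internal, so angular momentum about that axis is conserved.
I_p = (1.59)(0.336)² = 0.1795 kg·m². Taking the sense of the wad of gum's angular momentum as positive, L_{wad} = m v R = (0.00992)(19.7)(0.336) = 0.06566 kg·m²/s.
L_i = +I_p ω_p + m v R = +(0.1795)(3.47) + 0.06566 = 0.6885 kg·m²/s.
After sticking, I_f = I_p + m R² = 0.1795 + (0.00992)(0.336)² = 0.1806 kg·m².
ω_f = L_i / I_f = 0.6885 / 0.1806 = 3.812 rad/s.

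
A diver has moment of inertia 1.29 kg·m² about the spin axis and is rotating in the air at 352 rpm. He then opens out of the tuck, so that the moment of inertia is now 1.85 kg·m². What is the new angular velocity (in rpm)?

No external torque acts about the spin axis, so angular momentum is conserved.
ω₂ = I₁ω₁ / I₂ = (1.290)(352 rpm) / (1.850) = 245.4 rpm.

ω₂ ≈ 245 rpm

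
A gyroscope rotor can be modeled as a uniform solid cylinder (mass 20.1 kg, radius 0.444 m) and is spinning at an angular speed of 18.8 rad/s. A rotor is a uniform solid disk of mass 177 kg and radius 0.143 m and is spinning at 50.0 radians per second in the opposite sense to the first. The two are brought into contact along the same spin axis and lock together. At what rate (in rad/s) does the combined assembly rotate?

|ω_f| ≈ 14.0 rad/s

The coupling torques are internal; angular momentum about the shared axis is conserved.
Moments of inertia: I_A = ½(20.1)(0.444)² = 1.981 kg·m²; I_B = ½(177)(0.143)² = 1.810 kg·m².
Taking A's sense as positive: L = (1.981)(18.8) − (1.810)(50.0) = -53.24 kg·m²·rad/s.
Combined I = 1.981 + 1.810 = 3.791 kg·m².
ω_f = L / I = -53.24 / 3.791 = -14.04 rad/s.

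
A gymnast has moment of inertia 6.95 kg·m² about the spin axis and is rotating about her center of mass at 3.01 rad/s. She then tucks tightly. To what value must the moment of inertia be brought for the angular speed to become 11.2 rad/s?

With no external torque about the axis, L is conserved: I₁ω₁ = I₂ω₂.
I₂ = I₁ω₁ / ω₂ = (6.95)(3.01) / (11.2) = 1.868 kg·m².

I₂ ≈ 1.87 kg·m²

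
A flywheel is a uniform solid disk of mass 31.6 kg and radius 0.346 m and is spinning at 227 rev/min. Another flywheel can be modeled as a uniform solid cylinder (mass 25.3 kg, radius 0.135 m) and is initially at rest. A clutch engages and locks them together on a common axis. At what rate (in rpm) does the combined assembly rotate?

No external torque acts about the common axis, so total angular momentum is conserved.
Moments of inertia: I_A = ½(31.6)(0.346)² = 1.892 kg·m²; I_B = ½(25.3)(0.135)² = 0.2305 kg·m².
Taking A's sense as positive: L = (1.892)(227) = 429.4 kg·m²·rpm.
Combined I = 1.892 + 0.2305 = 2.122 kg·m².
ω_f = L / I = 429.4 / 2.122 = 202.3 rpm.

|ω_f| ≈ 202 rpm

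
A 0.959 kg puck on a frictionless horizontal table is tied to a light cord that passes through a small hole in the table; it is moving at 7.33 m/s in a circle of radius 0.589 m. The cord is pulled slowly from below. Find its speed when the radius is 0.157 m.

v₂ ≈ 27.5 m/s

Central (radial) force ⇒ zero torque about the center ⇒ m v r is constant.
v₂ = v₁ r₁ / r₂ = (7.33)(0.589) / (0.157) = 27.50 m/s.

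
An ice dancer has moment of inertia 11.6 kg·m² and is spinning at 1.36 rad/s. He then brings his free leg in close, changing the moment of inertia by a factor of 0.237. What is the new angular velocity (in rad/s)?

ω₂ ≈ 5.74 rad/s

No external torque acts about the spin axis, so angular momentum is conserved.
I₂ = 0.237 × 11.6 = 2.749 kg·m².
ω₂ = I₁ω₁ / I₂ = (11.60)(1.36 rad/s) / (2.749) = 5.738 rad/s.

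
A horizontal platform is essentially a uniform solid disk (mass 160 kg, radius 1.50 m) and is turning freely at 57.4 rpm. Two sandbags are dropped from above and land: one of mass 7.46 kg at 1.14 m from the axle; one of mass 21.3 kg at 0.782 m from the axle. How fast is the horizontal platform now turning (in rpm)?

ω_f ≈ 51.0 rpm

The added mass arrives with no angular momentum about the axle, and any external torque about the axle is negligible, so the system's angular momentum is conserved.
I_p = ½(160)(1.50)² = 180.0 kg·m².
Added inertia Σmr² = (7.46)(1.14)² + (21.3)(0.782)² = 22.72 kg·m²; I_f = 180.0 + 22.72 = 202.7 kg·m².
ω_f = I_p ω_i / I_f = (180.0)(57.4) / 202.7 = 50.97 rpm.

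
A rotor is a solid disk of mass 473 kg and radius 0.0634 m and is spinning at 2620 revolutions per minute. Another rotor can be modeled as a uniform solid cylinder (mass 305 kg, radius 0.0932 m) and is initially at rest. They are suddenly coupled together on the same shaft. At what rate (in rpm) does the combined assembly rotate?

No external torque acts about the common axis, so total angular momentum is conserved.
Moments of inertia: I_A = ½(473)(0.0634)² = 0.9506 kg·m²; I_B = ½(305)(0.0932)² = 1.325 kg·m².
Taking A's sense as positive: L = (0.9506)(2620) = 2491 kg·m²·rpm.
Combined I = 0.9506 + 1.325 = 2.275 kg·m².
ω_f = L / I = 2491 / 2.275 = 1095 rpm.

|ω_f| ≈ 1090 rpm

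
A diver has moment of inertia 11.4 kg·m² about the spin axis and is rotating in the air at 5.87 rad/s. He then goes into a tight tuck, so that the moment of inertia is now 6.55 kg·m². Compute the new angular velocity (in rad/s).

With no external torque about the axis, L is conserved: I₁ω₁ = I₂ω₂.
ω₂ = I₁ω₁ / I₂ = (11.40)(5.87 rad/s) / (6.550) = 10.22 rad/s.

ω₂ ≈ 10.2 rad/s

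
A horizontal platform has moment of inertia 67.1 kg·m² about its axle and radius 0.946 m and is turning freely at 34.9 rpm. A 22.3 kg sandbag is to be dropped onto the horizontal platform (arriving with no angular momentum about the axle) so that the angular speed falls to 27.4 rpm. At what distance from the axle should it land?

r ≈ 0.908 m

No external torque acts about the axle; L_before = L_after.
I_p ω_i = (I_p + m r²) ω_f ⇒ m r² = I_p(ω_i/ω_f − 1) = 67.10(34.9/27.4 − 1) = 18.37 kg·m².
r = √(18.37/22.3) = 0.9075 m.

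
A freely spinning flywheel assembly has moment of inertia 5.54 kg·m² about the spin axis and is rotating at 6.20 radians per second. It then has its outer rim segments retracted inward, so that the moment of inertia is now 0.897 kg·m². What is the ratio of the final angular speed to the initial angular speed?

No external torque acts about the spin axis, so angular momentum is conserved.
ω₂/ω₁ = I₁/I₂ = 5.540 / 0.8970 = 6.176.

ω₂/ω₁ ≈ 6.18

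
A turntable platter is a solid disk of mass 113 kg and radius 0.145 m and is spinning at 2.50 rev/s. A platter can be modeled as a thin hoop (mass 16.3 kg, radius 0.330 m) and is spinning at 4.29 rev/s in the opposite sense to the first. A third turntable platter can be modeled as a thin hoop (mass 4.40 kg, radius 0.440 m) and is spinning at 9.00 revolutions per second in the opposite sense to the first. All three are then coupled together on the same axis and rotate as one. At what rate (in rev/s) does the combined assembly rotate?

The coupling torques are internal; angular momentum about the shared axis is conserved.
Moments of inertia: I_A = ½(113)(0.145)² = 1.188 kg·m²; I_B = (16.3)(0.330)² = 1.775 kg·m²; I_C = (4.40)(0.440)² = 0.8518 kg·m².
Taking A's sense as positive: L = (1.188)(2.50) − (1.775)(4.29) − (0.8518)(9.00) = -12.31 kg·m²·rev/s.
Combined I = 1.188 + 1.775 + 0.8518 = 3.815 kg·m².
ω_f = L / I = -12.31 / 3.815 = -3.227 rev/s.

|ω_f| ≈ 3.23 rev/s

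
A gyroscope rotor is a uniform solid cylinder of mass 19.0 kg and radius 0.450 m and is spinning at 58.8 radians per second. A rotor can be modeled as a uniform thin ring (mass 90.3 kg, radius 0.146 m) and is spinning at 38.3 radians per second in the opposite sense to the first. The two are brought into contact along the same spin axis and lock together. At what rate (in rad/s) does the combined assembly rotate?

No external torque acts about the common axis, so total angular momentum is conserved.
Moments of inertia: I_A = ½(19.0)(0.450)² = 1.924 kg·m²; I_B = (90.3)(0.146)² = 1.925 kg·m².
Taking A's sense as positive: L = (1.924)(58.8) − (1.925)(38.3) = 39.40 kg·m²·rad/s.
Combined I = 1.924 + 1.925 = 3.849 kg·m².
ω_f = L / I = 39.40 / 3.849 = 10.24 rad/s.

|ω_f| ≈ 10.2 rad/s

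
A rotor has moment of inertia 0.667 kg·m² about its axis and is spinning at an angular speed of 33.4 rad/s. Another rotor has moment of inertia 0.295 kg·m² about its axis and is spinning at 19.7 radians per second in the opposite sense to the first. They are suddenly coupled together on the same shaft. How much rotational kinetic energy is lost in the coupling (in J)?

ΔKE lost ≈ 288 J

No external torque acts about the common axis, so total angular momentum is conserved.
Taking A's sense as positive: L = (0.6670)(33.4) − (0.2950)(19.7) = 16.47 kg·m²·rad/s.
Combined I = 0.6670 + 0.2950 = 0.9620 kg·m².
ω_f = L / I = 16.47 / 0.9620 = 17.12 rad/s.
KE_i = ½ΣIω² = 429.3 J; KE_f = ½(0.9620)(17.12)² = 140.9 J.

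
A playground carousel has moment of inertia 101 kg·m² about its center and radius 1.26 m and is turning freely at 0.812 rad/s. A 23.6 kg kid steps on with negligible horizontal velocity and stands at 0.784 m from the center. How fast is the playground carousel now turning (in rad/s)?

ω_f ≈ 0.710 rad/s

No external torque acts about the center; L_before = L_after.
Added inertia Σmr² = (23.6)(0.784)² = 14.51 kg·m²; I_f = 101.0 + 14.51 = 115.5 kg·m².
ω_f = I_p ω_i / I_f = (101.0)(0.812) / 115.5 = 0.7100 rad/s.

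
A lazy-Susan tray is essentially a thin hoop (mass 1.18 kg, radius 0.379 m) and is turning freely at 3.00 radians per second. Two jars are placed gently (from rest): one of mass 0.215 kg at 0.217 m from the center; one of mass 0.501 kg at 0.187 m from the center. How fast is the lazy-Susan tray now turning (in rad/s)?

ω_f ≈ 2.58 rad/s

The added mass arrives with no angular momentum about the center, and any external torque about the center is negligible, so the system's angular momentum is conserved.
I_p = (1.18)(0.379)² = 0.1695 kg·m².
Added inertia Σmr² = (0.215)(0.217)² + (0.501)(0.187)² = 0.02764 kg·m²; I_f = 0.1695 + 0.02764 = 0.1971 kg·m².
ω_f = I_p ω_i / I_f = (0.1695)(3.00) / 0.1971 = 2.579 rad/s.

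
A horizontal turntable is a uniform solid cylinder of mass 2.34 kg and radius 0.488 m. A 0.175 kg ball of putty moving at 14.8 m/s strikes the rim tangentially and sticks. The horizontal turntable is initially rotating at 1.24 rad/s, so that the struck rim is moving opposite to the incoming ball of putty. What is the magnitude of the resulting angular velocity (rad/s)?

|ω_f| ≈ 2.87 rad/s

About the axle the impulsive forces during the collision are internal, so angular momentum about that axis is conserved.
I_p = ½(2.34)(0.488)² = 0.2786 kg·m². Taking the sense of the ball of putty's angular momentum as positive, L_{ball} = m v R = (0.175)(14.8)(0.488) = 1.264 kg·m²/s.
L_i = −I_p ω_p + m v R = −(0.2786)(1.24) + 1.264 = 0.9184 kg·m²/s.
After sticking, I_f = I_p + m R² = 0.2786 + (0.175)(0.488)² = 0.3203 kg·m².
ω_f = L_i / I_f = 0.9184 / 0.3203 = 2.867 rad/s.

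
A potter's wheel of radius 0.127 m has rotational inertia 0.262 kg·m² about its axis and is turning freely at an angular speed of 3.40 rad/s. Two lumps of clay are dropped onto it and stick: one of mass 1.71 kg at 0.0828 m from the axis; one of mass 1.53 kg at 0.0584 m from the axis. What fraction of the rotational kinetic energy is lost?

No external torque acts about the axis; L_before = L_after.
Added inertia Σmr² = (1.71)(0.0828)² + (1.53)(0.0584)² = 0.01694 kg·m²; I_f = 0.2620 + 0.01694 = 0.2789 kg·m².
ω_f = I_p ω_i / I_f = (0.2620)(3.40) / 0.2789 = 3.193 rad/s.
KE_i = ½(0.2620)(3.400 rad/s)² = 1.514 J; KE_f = ½(0.2789)(3.193)² = 1.422 J.
Fraction lost = 0.06074.

fraction ≈ 0.0607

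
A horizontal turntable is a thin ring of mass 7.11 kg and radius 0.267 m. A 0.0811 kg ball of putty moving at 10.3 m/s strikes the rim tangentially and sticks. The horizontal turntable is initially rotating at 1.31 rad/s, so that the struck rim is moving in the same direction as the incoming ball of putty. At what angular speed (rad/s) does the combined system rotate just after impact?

|ω_f| ≈ 1.73 rad/s

The axle reaction passes through the axle and exerts no torque about it; angular momentum about the axle is conserved through the impact.
I_p = (7.11)(0.267)² = 0.5069 kg·m². Taking the sense of the ball of putty's angular momentum as positive, L_{ball} = m v R = (0.0811)(10.3)(0.267) = 0.2230 kg·m²/s.
L_i = +I_p ω_p + m v R = +(0.5069)(1.31) + 0.2230 = 0.8870 kg·m²/s.
After sticking, I_f = I_p + m R² = 0.5069 + (0.0811)(0.267)² = 0.5126 kg·m².
ω_f = L_i / I_f = 0.8870 / 0.5126 = 1.730 rad/s.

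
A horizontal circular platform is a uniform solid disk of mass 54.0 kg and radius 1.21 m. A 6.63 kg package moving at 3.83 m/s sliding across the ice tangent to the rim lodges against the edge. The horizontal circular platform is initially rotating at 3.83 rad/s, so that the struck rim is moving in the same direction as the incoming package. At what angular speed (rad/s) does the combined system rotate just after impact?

|ω_f| ≈ 3.70 rad/s

About the central axle the impulsive forces during the collision are internal, so angular momentum about that axis is conserved.
I_p = ½(54.0)(1.21)² = 39.53 kg·m². Taking the sense of the package's angular momentum as positive, L_{package} = m v R = (6.63)(3.83)(1.21) = 30.73 kg·m²/s.
L_i = +I_p ω_p + m v R = +(39.53)(3.83) + 30.73 = 182.1 kg·m²/s.
After sticking, I_f = I_p + m R² = 39.53 + (6.63)(1.21)² = 49.24 kg·m².
ω_f = L_i / I_f = 182.1 / 49.24 = 3.699 rad/s.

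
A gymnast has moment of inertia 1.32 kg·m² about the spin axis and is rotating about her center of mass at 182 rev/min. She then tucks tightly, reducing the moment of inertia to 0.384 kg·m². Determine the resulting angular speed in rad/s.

ω₂ ≈ 65.5 rad/s

With no external torque about the axis, L is conserved: I₁ω₁ = I₂ω₂.
ω₂ = I₁ω₁ / I₂ = (1.320)(182 rpm) / (0.3840) = 625.6 rpm = 65.52 rad/s.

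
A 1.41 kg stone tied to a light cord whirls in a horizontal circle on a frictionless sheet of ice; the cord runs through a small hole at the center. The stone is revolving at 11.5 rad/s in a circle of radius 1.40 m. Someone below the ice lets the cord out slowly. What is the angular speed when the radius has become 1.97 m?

The constraining force is radial, so m r² ω about the center is conserved.
ω₂ = ω₁ (r₁/r₂)² = (11.5)(1.40/1.97)² = 5.808 rad/s.

ω₂ ≈ 5.81 rad/s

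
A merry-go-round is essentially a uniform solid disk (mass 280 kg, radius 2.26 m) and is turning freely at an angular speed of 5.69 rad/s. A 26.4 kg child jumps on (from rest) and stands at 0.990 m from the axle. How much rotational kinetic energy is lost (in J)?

energy lost ≈ 404 J

No external torque acts about the axle; L_before = L_after.
I_p = ½(280)(2.26)² = 715.1 kg·m².
Added inertia Σmr² = (26.4)(0.990)² = 25.87 kg·m²; I_f = 715.1 + 25.87 = 740.9 kg·m².
ω_f = I_p ω_i / I_f = (715.1)(5.69) / 740.9 = 5.491 rad/s.
KE_i = ½(715.1)(5.690 rad/s)² = 11580 J; KE_f = ½(740.9)(5.491)² = 11170 J.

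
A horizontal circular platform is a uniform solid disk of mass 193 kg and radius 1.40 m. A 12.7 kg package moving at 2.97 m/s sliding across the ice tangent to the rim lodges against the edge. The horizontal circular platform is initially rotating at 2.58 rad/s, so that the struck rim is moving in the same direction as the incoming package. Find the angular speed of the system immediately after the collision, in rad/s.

The axle reaction passes through the central axle and exerts no torque about it; angular momentum about the central axle is conserved through the impact.
I_p = ½(193)(1.40)² = 189.1 kg·m². Taking the sense of the package's angular momentum as positive, L_{package} = m v R = (12.7)(2.97)(1.40) = 52.81 kg·m²/s.
L_i = +I_p ω_p + m v R = +(189.1)(2.58) + 52.81 = 540.8 kg·m²/s.
After sticking, I_f = I_p + m R² = 189.1 + (12.7)(1.40)² = 214.0 kg·m².
ω_f = L_i / I_f = 540.8 / 214.0 = 2.527 rad/s.

|ω_f| ≈ 2.53 rad/s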